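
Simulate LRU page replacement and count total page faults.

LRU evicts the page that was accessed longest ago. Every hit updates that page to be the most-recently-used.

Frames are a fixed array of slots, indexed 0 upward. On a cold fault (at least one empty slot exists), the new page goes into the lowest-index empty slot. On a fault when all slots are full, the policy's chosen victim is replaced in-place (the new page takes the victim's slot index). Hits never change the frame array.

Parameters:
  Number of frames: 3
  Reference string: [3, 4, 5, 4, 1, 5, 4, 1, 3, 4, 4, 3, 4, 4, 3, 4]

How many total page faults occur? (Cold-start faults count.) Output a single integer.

Answer: 5

Derivation:
Step 0: ref 3 → FAULT, frames=[3,-,-]
Step 1: ref 4 → FAULT, frames=[3,4,-]
Step 2: ref 5 → FAULT, frames=[3,4,5]
Step 3: ref 4 → HIT, frames=[3,4,5]
Step 4: ref 1 → FAULT (evict 3), frames=[1,4,5]
Step 5: ref 5 → HIT, frames=[1,4,5]
Step 6: ref 4 → HIT, frames=[1,4,5]
Step 7: ref 1 → HIT, frames=[1,4,5]
Step 8: ref 3 → FAULT (evict 5), frames=[1,4,3]
Step 9: ref 4 → HIT, frames=[1,4,3]
Step 10: ref 4 → HIT, frames=[1,4,3]
Step 11: ref 3 → HIT, frames=[1,4,3]
Step 12: ref 4 → HIT, frames=[1,4,3]
Step 13: ref 4 → HIT, frames=[1,4,3]
Step 14: ref 3 → HIT, frames=[1,4,3]
Step 15: ref 4 → HIT, frames=[1,4,3]
Total faults: 5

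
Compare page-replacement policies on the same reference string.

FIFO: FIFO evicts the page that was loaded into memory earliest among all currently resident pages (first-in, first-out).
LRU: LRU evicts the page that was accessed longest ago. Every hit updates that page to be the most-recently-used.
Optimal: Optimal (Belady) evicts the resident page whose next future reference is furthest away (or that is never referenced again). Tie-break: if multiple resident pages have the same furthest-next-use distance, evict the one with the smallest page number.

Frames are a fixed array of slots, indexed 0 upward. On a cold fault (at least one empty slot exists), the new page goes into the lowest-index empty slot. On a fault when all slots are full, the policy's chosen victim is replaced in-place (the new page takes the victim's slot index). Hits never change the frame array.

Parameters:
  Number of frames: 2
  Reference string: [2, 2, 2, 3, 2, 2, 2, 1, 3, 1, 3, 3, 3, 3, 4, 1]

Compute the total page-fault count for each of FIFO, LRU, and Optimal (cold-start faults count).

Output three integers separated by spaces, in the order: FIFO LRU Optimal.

Answer: 4 6 4

Derivation:
--- FIFO ---
  step 0: ref 2 -> FAULT, frames=[2,-] (faults so far: 1)
  step 1: ref 2 -> HIT, frames=[2,-] (faults so far: 1)
  step 2: ref 2 -> HIT, frames=[2,-] (faults so far: 1)
  step 3: ref 3 -> FAULT, frames=[2,3] (faults so far: 2)
  step 4: ref 2 -> HIT, frames=[2,3] (faults so far: 2)
  step 5: ref 2 -> HIT, frames=[2,3] (faults so far: 2)
  step 6: ref 2 -> HIT, frames=[2,3] (faults so far: 2)
  step 7: ref 1 -> FAULT, evict 2, frames=[1,3] (faults so far: 3)
  step 8: ref 3 -> HIT, frames=[1,3] (faults so far: 3)
  step 9: ref 1 -> HIT, frames=[1,3] (faults so far: 3)
  step 10: ref 3 -> HIT, frames=[1,3] (faults so far: 3)
  step 11: ref 3 -> HIT, frames=[1,3] (faults so far: 3)
  step 12: ref 3 -> HIT, frames=[1,3] (faults so far: 3)
  step 13: ref 3 -> HIT, frames=[1,3] (faults so far: 3)
  step 14: ref 4 -> FAULT, evict 3, frames=[1,4] (faults so far: 4)
  step 15: ref 1 -> HIT, frames=[1,4] (faults so far: 4)
  FIFO total faults: 4
--- LRU ---
  step 0: ref 2 -> FAULT, frames=[2,-] (faults so far: 1)
  step 1: ref 2 -> HIT, frames=[2,-] (faults so far: 1)
  step 2: ref 2 -> HIT, frames=[2,-] (faults so far: 1)
  step 3: ref 3 -> FAULT, frames=[2,3] (faults so far: 2)
  step 4: ref 2 -> HIT, frames=[2,3] (faults so far: 2)
  step 5: ref 2 -> HIT, frames=[2,3] (faults so far: 2)
  step 6: ref 2 -> HIT, frames=[2,3] (faults so far: 2)
  step 7: ref 1 -> FAULT, evict 3, frames=[2,1] (faults so far: 3)
  step 8: ref 3 -> FAULT, evict 2, frames=[3,1] (faults so far: 4)
  step 9: ref 1 -> HIT, frames=[3,1] (faults so far: 4)
  step 10: ref 3 -> HIT, frames=[3,1] (faults so far: 4)
  step 11: ref 3 -> HIT, frames=[3,1] (faults so far: 4)
  step 12: ref 3 -> HIT, frames=[3,1] (faults so far: 4)
  step 13: ref 3 -> HIT, frames=[3,1] (faults so far: 4)
  step 14: ref 4 -> FAULT, evict 1, frames=[3,4] (faults so far: 5)
  step 15: ref 1 -> FAULT, evict 3, frames=[1,4] (faults so far: 6)
  LRU total faults: 6
--- Optimal ---
  step 0: ref 2 -> FAULT, frames=[2,-] (faults so far: 1)
  step 1: ref 2 -> HIT, frames=[2,-] (faults so far: 1)
  step 2: ref 2 -> HIT, frames=[2,-] (faults so far: 1)
  step 3: ref 3 -> FAULT, frames=[2,3] (faults so far: 2)
  step 4: ref 2 -> HIT, frames=[2,3] (faults so far: 2)
  step 5: ref 2 -> HIT, frames=[2,3] (faults so far: 2)
  step 6: ref 2 -> HIT, frames=[2,3] (faults so far: 2)
  step 7: ref 1 -> FAULT, evict 2, frames=[1,3] (faults so far: 3)
  step 8: ref 3 -> HIT, frames=[1,3] (faults so far: 3)
  step 9: ref 1 -> HIT, frames=[1,3] (faults so far: 3)
  step 10: ref 3 -> HIT, frames=[1,3] (faults so far: 3)
  step 11: ref 3 -> HIT, frames=[1,3] (faults so far: 3)
  step 12: ref 3 -> HIT, frames=[1,3] (faults so far: 3)
  step 13: ref 3 -> HIT, frames=[1,3] (faults so far: 3)
  step 14: ref 4 -> FAULT, evict 3, frames=[1,4] (faults so far: 4)
  step 15: ref 1 -> HIT, frames=[1,4] (faults so far: 4)
  Optimal total faults: 4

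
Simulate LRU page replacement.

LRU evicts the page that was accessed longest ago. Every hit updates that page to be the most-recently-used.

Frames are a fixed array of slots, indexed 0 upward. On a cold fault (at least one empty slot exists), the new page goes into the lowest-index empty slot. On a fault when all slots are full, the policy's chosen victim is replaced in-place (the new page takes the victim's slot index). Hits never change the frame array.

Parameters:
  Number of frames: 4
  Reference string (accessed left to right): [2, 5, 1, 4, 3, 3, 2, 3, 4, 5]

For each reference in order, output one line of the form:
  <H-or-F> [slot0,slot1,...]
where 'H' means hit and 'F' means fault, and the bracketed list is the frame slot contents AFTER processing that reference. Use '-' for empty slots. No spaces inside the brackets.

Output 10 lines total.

F [2,-,-,-]
F [2,5,-,-]
F [2,5,1,-]
F [2,5,1,4]
F [3,5,1,4]
H [3,5,1,4]
F [3,2,1,4]
H [3,2,1,4]
H [3,2,1,4]
F [3,2,5,4]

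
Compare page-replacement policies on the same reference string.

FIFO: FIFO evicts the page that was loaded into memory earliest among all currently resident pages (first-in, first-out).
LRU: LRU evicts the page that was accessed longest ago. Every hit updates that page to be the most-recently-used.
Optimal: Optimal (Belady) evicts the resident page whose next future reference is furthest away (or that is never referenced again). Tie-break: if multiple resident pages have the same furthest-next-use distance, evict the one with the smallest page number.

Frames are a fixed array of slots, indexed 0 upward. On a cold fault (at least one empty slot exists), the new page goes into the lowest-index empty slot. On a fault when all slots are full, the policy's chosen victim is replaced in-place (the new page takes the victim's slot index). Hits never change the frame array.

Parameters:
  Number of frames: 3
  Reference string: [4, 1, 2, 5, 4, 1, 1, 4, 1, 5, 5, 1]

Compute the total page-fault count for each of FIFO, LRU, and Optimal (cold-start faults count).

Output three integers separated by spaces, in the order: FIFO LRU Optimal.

--- FIFO ---
  step 0: ref 4 -> FAULT, frames=[4,-,-] (faults so far: 1)
  step 1: ref 1 -> FAULT, frames=[4,1,-] (faults so far: 2)
  step 2: ref 2 -> FAULT, frames=[4,1,2] (faults so far: 3)
  step 3: ref 5 -> FAULT, evict 4, frames=[5,1,2] (faults so far: 4)
  step 4: ref 4 -> FAULT, evict 1, frames=[5,4,2] (faults so far: 5)
  step 5: ref 1 -> FAULT, evict 2, frames=[5,4,1] (faults so far: 6)
  step 6: ref 1 -> HIT, frames=[5,4,1] (faults so far: 6)
  step 7: ref 4 -> HIT, frames=[5,4,1] (faults so far: 6)
  step 8: ref 1 -> HIT, frames=[5,4,1] (faults so far: 6)
  step 9: ref 5 -> HIT, frames=[5,4,1] (faults so far: 6)
  step 10: ref 5 -> HIT, frames=[5,4,1] (faults so far: 6)
  step 11: ref 1 -> HIT, frames=[5,4,1] (faults so far: 6)
  FIFO total faults: 6
--- LRU ---
  step 0: ref 4 -> FAULT, frames=[4,-,-] (faults so far: 1)
  step 1: ref 1 -> FAULT, frames=[4,1,-] (faults so far: 2)
  step 2: ref 2 -> FAULT, frames=[4,1,2] (faults so far: 3)
  step 3: ref 5 -> FAULT, evict 4, frames=[5,1,2] (faults so far: 4)
  step 4: ref 4 -> FAULT, evict 1, frames=[5,4,2] (faults so far: 5)
  step 5: ref 1 -> FAULT, evict 2, frames=[5,4,1] (faults so far: 6)
  step 6: ref 1 -> HIT, frames=[5,4,1] (faults so far: 6)
  step 7: ref 4 -> HIT, frames=[5,4,1] (faults so far: 6)
  step 8: ref 1 -> HIT, frames=[5,4,1] (faults so far: 6)
  step 9: ref 5 -> HIT, frames=[5,4,1] (faults so far: 6)
  step 10: ref 5 -> HIT, frames=[5,4,1] (faults so far: 6)
  step 11: ref 1 -> HIT, frames=[5,4,1] (faults so far: 6)
  LRU total faults: 6
--- Optimal ---
  step 0: ref 4 -> FAULT, frames=[4,-,-] (faults so far: 1)
  step 1: ref 1 -> FAULT, frames=[4,1,-] (faults so far: 2)
  step 2: ref 2 -> FAULT, frames=[4,1,2] (faults so far: 3)
  step 3: ref 5 -> FAULT, evict 2, frames=[4,1,5] (faults so far: 4)
  step 4: ref 4 -> HIT, frames=[4,1,5] (faults so far: 4)
  step 5: ref 1 -> HIT, frames=[4,1,5] (faults so far: 4)
  step 6: ref 1 -> HIT, frames=[4,1,5] (faults so far: 4)
  step 7: ref 4 -> HIT, frames=[4,1,5] (faults so far: 4)
  step 8: ref 1 -> HIT, frames=[4,1,5] (faults so far: 4)
  step 9: ref 5 -> HIT, frames=[4,1,5] (faults so far: 4)
  step 10: ref 5 -> HIT, frames=[4,1,5] (faults so far: 4)
  step 11: ref 1 -> HIT, frames=[4,1,5] (faults so far: 4)
  Optimal total faults: 4

Answer: 6 6 4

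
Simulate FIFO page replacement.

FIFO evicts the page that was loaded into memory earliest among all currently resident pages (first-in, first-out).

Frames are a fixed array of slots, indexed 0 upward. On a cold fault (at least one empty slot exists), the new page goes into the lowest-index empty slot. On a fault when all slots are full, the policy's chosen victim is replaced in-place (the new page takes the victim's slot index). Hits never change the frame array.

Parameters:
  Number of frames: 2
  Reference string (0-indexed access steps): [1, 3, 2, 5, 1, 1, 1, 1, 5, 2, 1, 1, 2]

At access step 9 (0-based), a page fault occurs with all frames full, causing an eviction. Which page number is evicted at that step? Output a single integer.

Answer: 5

Derivation:
Step 0: ref 1 -> FAULT, frames=[1,-]
Step 1: ref 3 -> FAULT, frames=[1,3]
Step 2: ref 2 -> FAULT, evict 1, frames=[2,3]
Step 3: ref 5 -> FAULT, evict 3, frames=[2,5]
Step 4: ref 1 -> FAULT, evict 2, frames=[1,5]
Step 5: ref 1 -> HIT, frames=[1,5]
Step 6: ref 1 -> HIT, frames=[1,5]
Step 7: ref 1 -> HIT, frames=[1,5]
Step 8: ref 5 -> HIT, frames=[1,5]
Step 9: ref 2 -> FAULT, evict 5, frames=[1,2]
At step 9: evicted page 5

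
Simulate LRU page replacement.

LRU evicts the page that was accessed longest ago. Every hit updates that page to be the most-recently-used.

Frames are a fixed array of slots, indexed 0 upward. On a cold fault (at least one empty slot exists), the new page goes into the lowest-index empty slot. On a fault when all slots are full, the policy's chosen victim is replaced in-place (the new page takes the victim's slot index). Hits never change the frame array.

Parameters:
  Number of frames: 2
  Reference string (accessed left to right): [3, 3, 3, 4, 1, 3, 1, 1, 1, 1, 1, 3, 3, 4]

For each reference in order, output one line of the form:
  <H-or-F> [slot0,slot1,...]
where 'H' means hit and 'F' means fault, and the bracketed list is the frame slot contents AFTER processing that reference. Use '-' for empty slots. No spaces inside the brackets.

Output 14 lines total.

F [3,-]
H [3,-]
H [3,-]
F [3,4]
F [1,4]
F [1,3]
H [1,3]
H [1,3]
H [1,3]
H [1,3]
H [1,3]
H [1,3]
H [1,3]
F [4,3]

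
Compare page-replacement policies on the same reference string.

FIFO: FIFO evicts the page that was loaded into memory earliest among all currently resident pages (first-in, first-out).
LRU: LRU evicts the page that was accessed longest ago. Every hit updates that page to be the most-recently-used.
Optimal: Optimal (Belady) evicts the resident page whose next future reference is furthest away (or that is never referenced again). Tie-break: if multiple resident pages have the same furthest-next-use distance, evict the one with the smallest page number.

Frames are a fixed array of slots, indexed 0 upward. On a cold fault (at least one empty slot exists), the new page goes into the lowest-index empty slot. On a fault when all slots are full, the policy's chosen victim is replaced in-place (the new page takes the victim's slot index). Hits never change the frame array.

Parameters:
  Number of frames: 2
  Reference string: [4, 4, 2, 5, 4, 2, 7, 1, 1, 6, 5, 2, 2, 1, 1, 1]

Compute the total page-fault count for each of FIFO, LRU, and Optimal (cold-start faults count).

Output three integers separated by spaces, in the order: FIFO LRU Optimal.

Answer: 11 11 9

Derivation:
--- FIFO ---
  step 0: ref 4 -> FAULT, frames=[4,-] (faults so far: 1)
  step 1: ref 4 -> HIT, frames=[4,-] (faults so far: 1)
  step 2: ref 2 -> FAULT, frames=[4,2] (faults so far: 2)
  step 3: ref 5 -> FAULT, evict 4, frames=[5,2] (faults so far: 3)
  step 4: ref 4 -> FAULT, evict 2, frames=[5,4] (faults so far: 4)
  step 5: ref 2 -> FAULT, evict 5, frames=[2,4] (faults so far: 5)
  step 6: ref 7 -> FAULT, evict 4, frames=[2,7] (faults so far: 6)
  step 7: ref 1 -> FAULT, evict 2, frames=[1,7] (faults so far: 7)
  step 8: ref 1 -> HIT, frames=[1,7] (faults so far: 7)
  step 9: ref 6 -> FAULT, evict 7, frames=[1,6] (faults so far: 8)
  step 10: ref 5 -> FAULT, evict 1, frames=[5,6] (faults so far: 9)
  step 11: ref 2 -> FAULT, evict 6, frames=[5,2] (faults so far: 10)
  step 12: ref 2 -> HIT, frames=[5,2] (faults so far: 10)
  step 13: ref 1 -> FAULT, evict 5, frames=[1,2] (faults so far: 11)
  step 14: ref 1 -> HIT, frames=[1,2] (faults so far: 11)
  step 15: ref 1 -> HIT, frames=[1,2] (faults so far: 11)
  FIFO total faults: 11
--- LRU ---
  step 0: ref 4 -> FAULT, frames=[4,-] (faults so far: 1)
  step 1: ref 4 -> HIT, frames=[4,-] (faults so far: 1)
  step 2: ref 2 -> FAULT, frames=[4,2] (faults so far: 2)
  step 3: ref 5 -> FAULT, evict 4, frames=[5,2] (faults so far: 3)
  step 4: ref 4 -> FAULT, evict 2, frames=[5,4] (faults so far: 4)
  step 5: ref 2 -> FAULT, evict 5, frames=[2,4] (faults so far: 5)
  step 6: ref 7 -> FAULT, evict 4, frames=[2,7] (faults so far: 6)
  step 7: ref 1 -> FAULT, evict 2, frames=[1,7] (faults so far: 7)
  step 8: ref 1 -> HIT, frames=[1,7] (faults so far: 7)
  step 9: ref 6 -> FAULT, evict 7, frames=[1,6] (faults so far: 8)
  step 10: ref 5 -> FAULT, evict 1, frames=[5,6] (faults so far: 9)
  step 11: ref 2 -> FAULT, evict 6, frames=[5,2] (faults so far: 10)
  step 12: ref 2 -> HIT, frames=[5,2] (faults so far: 10)
  step 13: ref 1 -> FAULT, evict 5, frames=[1,2] (faults so far: 11)
  step 14: ref 1 -> HIT, frames=[1,2] (faults so far: 11)
  step 15: ref 1 -> HIT, frames=[1,2] (faults so far: 11)
  LRU total faults: 11
--- Optimal ---
  step 0: ref 4 -> FAULT, frames=[4,-] (faults so far: 1)
  step 1: ref 4 -> HIT, frames=[4,-] (faults so far: 1)
  step 2: ref 2 -> FAULT, frames=[4,2] (faults so far: 2)
  step 3: ref 5 -> FAULT, evict 2, frames=[4,5] (faults so far: 3)
  step 4: ref 4 -> HIT, frames=[4,5] (faults so far: 3)
  step 5: ref 2 -> FAULT, evict 4, frames=[2,5] (faults so far: 4)
  step 6: ref 7 -> FAULT, evict 2, frames=[7,5] (faults so far: 5)
  step 7: ref 1 -> FAULT, evict 7, frames=[1,5] (faults so far: 6)
  step 8: ref 1 -> HIT, frames=[1,5] (faults so far: 6)
  step 9: ref 6 -> FAULT, evict 1, frames=[6,5] (faults so far: 7)
  step 10: ref 5 -> HIT, frames=[6,5] (faults so far: 7)
  step 11: ref 2 -> FAULT, evict 5, frames=[6,2] (faults so far: 8)
  step 12: ref 2 -> HIT, frames=[6,2] (faults so far: 8)
  step 13: ref 1 -> FAULT, evict 2, frames=[6,1] (faults so far: 9)
  step 14: ref 1 -> HIT, frames=[6,1] (faults so far: 9)
  step 15: ref 1 -> HIT, frames=[6,1] (faults so far: 9)
  Optimal total faults: 9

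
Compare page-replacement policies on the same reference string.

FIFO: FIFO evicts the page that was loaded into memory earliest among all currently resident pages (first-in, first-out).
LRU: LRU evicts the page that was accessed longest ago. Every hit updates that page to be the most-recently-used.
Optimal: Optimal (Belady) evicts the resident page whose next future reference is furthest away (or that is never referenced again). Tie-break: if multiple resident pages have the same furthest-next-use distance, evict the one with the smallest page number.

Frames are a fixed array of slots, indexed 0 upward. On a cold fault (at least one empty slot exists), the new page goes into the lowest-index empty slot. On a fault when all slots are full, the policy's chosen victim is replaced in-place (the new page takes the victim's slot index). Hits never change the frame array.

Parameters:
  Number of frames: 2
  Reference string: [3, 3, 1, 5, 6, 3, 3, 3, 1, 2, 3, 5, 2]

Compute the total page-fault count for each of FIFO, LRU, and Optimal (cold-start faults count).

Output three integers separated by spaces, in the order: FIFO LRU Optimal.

--- FIFO ---
  step 0: ref 3 -> FAULT, frames=[3,-] (faults so far: 1)
  step 1: ref 3 -> HIT, frames=[3,-] (faults so far: 1)
  step 2: ref 1 -> FAULT, frames=[3,1] (faults so far: 2)
  step 3: ref 5 -> FAULT, evict 3, frames=[5,1] (faults so far: 3)
  step 4: ref 6 -> FAULT, evict 1, frames=[5,6] (faults so far: 4)
  step 5: ref 3 -> FAULT, evict 5, frames=[3,6] (faults so far: 5)
  step 6: ref 3 -> HIT, frames=[3,6] (faults so far: 5)
  step 7: ref 3 -> HIT, frames=[3,6] (faults so far: 5)
  step 8: ref 1 -> FAULT, evict 6, frames=[3,1] (faults so far: 6)
  step 9: ref 2 -> FAULT, evict 3, frames=[2,1] (faults so far: 7)
  step 10: ref 3 -> FAULT, evict 1, frames=[2,3] (faults so far: 8)
  step 11: ref 5 -> FAULT, evict 2, frames=[5,3] (faults so far: 9)
  step 12: ref 2 -> FAULT, evict 3, frames=[5,2] (faults so far: 10)
  FIFO total faults: 10
--- LRU ---
  step 0: ref 3 -> FAULT, frames=[3,-] (faults so far: 1)
  step 1: ref 3 -> HIT, frames=[3,-] (faults so far: 1)
  step 2: ref 1 -> FAULT, frames=[3,1] (faults so far: 2)
  step 3: ref 5 -> FAULT, evict 3, frames=[5,1] (faults so far: 3)
  step 4: ref 6 -> FAULT, evict 1, frames=[5,6] (faults so far: 4)
  step 5: ref 3 -> FAULT, evict 5, frames=[3,6] (faults so far: 5)
  step 6: ref 3 -> HIT, frames=[3,6] (faults so far: 5)
  step 7: ref 3 -> HIT, frames=[3,6] (faults so far: 5)
  step 8: ref 1 -> FAULT, evict 6, frames=[3,1] (faults so far: 6)
  step 9: ref 2 -> FAULT, evict 3, frames=[2,1] (faults so far: 7)
  step 10: ref 3 -> FAULT, evict 1, frames=[2,3] (faults so far: 8)
  step 11: ref 5 -> FAULT, evict 2, frames=[5,3] (faults so far: 9)
  step 12: ref 2 -> FAULT, evict 3, frames=[5,2] (faults so far: 10)
  LRU total faults: 10
--- Optimal ---
  step 0: ref 3 -> FAULT, frames=[3,-] (faults so far: 1)
  step 1: ref 3 -> HIT, frames=[3,-] (faults so far: 1)
  step 2: ref 1 -> FAULT, frames=[3,1] (faults so far: 2)
  step 3: ref 5 -> FAULT, evict 1, frames=[3,5] (faults so far: 3)
  step 4: ref 6 -> FAULT, evict 5, frames=[3,6] (faults so far: 4)
  step 5: ref 3 -> HIT, frames=[3,6] (faults so far: 4)
  step 6: ref 3 -> HIT, frames=[3,6] (faults so far: 4)
  step 7: ref 3 -> HIT, frames=[3,6] (faults so far: 4)
  step 8: ref 1 -> FAULT, evict 6, frames=[3,1] (faults so far: 5)
  step 9: ref 2 -> FAULT, evict 1, frames=[3,2] (faults so far: 6)
  step 10: ref 3 -> HIT, frames=[3,2] (faults so far: 6)
  step 11: ref 5 -> FAULT, evict 3, frames=[5,2] (faults so far: 7)
  step 12: ref 2 -> HIT, frames=[5,2] (faults so far: 7)
  Optimal total faults: 7

Answer: 10 10 7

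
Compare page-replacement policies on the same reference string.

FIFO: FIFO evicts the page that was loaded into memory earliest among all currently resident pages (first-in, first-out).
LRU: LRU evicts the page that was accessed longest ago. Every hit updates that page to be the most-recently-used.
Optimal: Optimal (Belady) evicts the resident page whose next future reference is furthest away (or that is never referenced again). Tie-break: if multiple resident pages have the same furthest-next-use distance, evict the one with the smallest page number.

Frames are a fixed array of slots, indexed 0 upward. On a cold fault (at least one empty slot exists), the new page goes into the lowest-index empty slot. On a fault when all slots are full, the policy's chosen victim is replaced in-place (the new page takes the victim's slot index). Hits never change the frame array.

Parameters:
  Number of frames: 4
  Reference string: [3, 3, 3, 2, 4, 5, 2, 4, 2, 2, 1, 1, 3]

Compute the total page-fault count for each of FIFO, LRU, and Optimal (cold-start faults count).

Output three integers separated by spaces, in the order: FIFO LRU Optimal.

Answer: 6 6 5

Derivation:
--- FIFO ---
  step 0: ref 3 -> FAULT, frames=[3,-,-,-] (faults so far: 1)
  step 1: ref 3 -> HIT, frames=[3,-,-,-] (faults so far: 1)
  step 2: ref 3 -> HIT, frames=[3,-,-,-] (faults so far: 1)
  step 3: ref 2 -> FAULT, frames=[3,2,-,-] (faults so far: 2)
  step 4: ref 4 -> FAULT, frames=[3,2,4,-] (faults so far: 3)
  step 5: ref 5 -> FAULT, frames=[3,2,4,5] (faults so far: 4)
  step 6: ref 2 -> HIT, frames=[3,2,4,5] (faults so far: 4)
  step 7: ref 4 -> HIT, frames=[3,2,4,5] (faults so far: 4)
  step 8: ref 2 -> HIT, frames=[3,2,4,5] (faults so far: 4)
  step 9: ref 2 -> HIT, frames=[3,2,4,5] (faults so far: 4)
  step 10: ref 1 -> FAULT, evict 3, frames=[1,2,4,5] (faults so far: 5)
  step 11: ref 1 -> HIT, frames=[1,2,4,5] (faults so far: 5)
  step 12: ref 3 -> FAULT, evict 2, frames=[1,3,4,5] (faults so far: 6)
  FIFO total faults: 6
--- LRU ---
  step 0: ref 3 -> FAULT, frames=[3,-,-,-] (faults so far: 1)
  step 1: ref 3 -> HIT, frames=[3,-,-,-] (faults so far: 1)
  step 2: ref 3 -> HIT, frames=[3,-,-,-] (faults so far: 1)
  step 3: ref 2 -> FAULT, frames=[3,2,-,-] (faults so far: 2)
  step 4: ref 4 -> FAULT, frames=[3,2,4,-] (faults so far: 3)
  step 5: ref 5 -> FAULT, frames=[3,2,4,5] (faults so far: 4)
  step 6: ref 2 -> HIT, frames=[3,2,4,5] (faults so far: 4)
  step 7: ref 4 -> HIT, frames=[3,2,4,5] (faults so far: 4)
  step 8: ref 2 -> HIT, frames=[3,2,4,5] (faults so far: 4)
  step 9: ref 2 -> HIT, frames=[3,2,4,5] (faults so far: 4)
  step 10: ref 1 -> FAULT, evict 3, frames=[1,2,4,5] (faults so far: 5)
  step 11: ref 1 -> HIT, frames=[1,2,4,5] (faults so far: 5)
  step 12: ref 3 -> FAULT, evict 5, frames=[1,2,4,3] (faults so far: 6)
  LRU total faults: 6
--- Optimal ---
  step 0: ref 3 -> FAULT, frames=[3,-,-,-] (faults so far: 1)
  step 1: ref 3 -> HIT, frames=[3,-,-,-] (faults so far: 1)
  step 2: ref 3 -> HIT, frames=[3,-,-,-] (faults so far: 1)
  step 3: ref 2 -> FAULT, frames=[3,2,-,-] (faults so far: 2)
  step 4: ref 4 -> FAULT, frames=[3,2,4,-] (faults so far: 3)
  step 5: ref 5 -> FAULT, frames=[3,2,4,5] (faults so far: 4)
  step 6: ref 2 -> HIT, frames=[3,2,4,5] (faults so far: 4)
  step 7: ref 4 -> HIT, frames=[3,2,4,5] (faults so far: 4)
  step 8: ref 2 -> HIT, frames=[3,2,4,5] (faults so far: 4)
  step 9: ref 2 -> HIT, frames=[3,2,4,5] (faults so far: 4)
  step 10: ref 1 -> FAULT, evict 2, frames=[3,1,4,5] (faults so far: 5)
  step 11: ref 1 -> HIT, frames=[3,1,4,5] (faults so far: 5)
  step 12: ref 3 -> HIT, frames=[3,1,4,5] (faults so far: 5)
  Optimal total faults: 5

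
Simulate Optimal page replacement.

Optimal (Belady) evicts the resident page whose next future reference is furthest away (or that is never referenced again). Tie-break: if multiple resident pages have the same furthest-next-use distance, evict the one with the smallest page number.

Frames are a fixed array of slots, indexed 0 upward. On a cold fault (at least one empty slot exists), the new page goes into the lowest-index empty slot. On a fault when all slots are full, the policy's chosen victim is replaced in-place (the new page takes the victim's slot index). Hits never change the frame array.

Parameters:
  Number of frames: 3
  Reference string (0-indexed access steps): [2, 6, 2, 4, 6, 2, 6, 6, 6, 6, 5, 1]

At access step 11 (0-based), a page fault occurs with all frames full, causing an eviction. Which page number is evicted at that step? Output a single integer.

Step 0: ref 2 -> FAULT, frames=[2,-,-]
Step 1: ref 6 -> FAULT, frames=[2,6,-]
Step 2: ref 2 -> HIT, frames=[2,6,-]
Step 3: ref 4 -> FAULT, frames=[2,6,4]
Step 4: ref 6 -> HIT, frames=[2,6,4]
Step 5: ref 2 -> HIT, frames=[2,6,4]
Step 6: ref 6 -> HIT, frames=[2,6,4]
Step 7: ref 6 -> HIT, frames=[2,6,4]
Step 8: ref 6 -> HIT, frames=[2,6,4]
Step 9: ref 6 -> HIT, frames=[2,6,4]
Step 10: ref 5 -> FAULT, evict 2, frames=[5,6,4]
Step 11: ref 1 -> FAULT, evict 4, frames=[5,6,1]
At step 11: evicted page 4

Answer: 4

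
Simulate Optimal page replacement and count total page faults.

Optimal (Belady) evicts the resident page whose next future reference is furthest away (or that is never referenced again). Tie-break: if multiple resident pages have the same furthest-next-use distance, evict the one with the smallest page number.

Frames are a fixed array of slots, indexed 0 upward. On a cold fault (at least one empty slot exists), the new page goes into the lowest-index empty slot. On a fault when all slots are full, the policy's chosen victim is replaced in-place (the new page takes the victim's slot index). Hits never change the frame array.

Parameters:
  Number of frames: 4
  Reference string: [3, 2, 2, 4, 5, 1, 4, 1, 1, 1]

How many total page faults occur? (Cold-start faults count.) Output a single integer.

Answer: 5

Derivation:
Step 0: ref 3 → FAULT, frames=[3,-,-,-]
Step 1: ref 2 → FAULT, frames=[3,2,-,-]
Step 2: ref 2 → HIT, frames=[3,2,-,-]
Step 3: ref 4 → FAULT, frames=[3,2,4,-]
Step 4: ref 5 → FAULT, frames=[3,2,4,5]
Step 5: ref 1 → FAULT (evict 2), frames=[3,1,4,5]
Step 6: ref 4 → HIT, frames=[3,1,4,5]
Step 7: ref 1 → HIT, frames=[3,1,4,5]
Step 8: ref 1 → HIT, frames=[3,1,4,5]
Step 9: ref 1 → HIT, frames=[3,1,4,5]
Total faults: 5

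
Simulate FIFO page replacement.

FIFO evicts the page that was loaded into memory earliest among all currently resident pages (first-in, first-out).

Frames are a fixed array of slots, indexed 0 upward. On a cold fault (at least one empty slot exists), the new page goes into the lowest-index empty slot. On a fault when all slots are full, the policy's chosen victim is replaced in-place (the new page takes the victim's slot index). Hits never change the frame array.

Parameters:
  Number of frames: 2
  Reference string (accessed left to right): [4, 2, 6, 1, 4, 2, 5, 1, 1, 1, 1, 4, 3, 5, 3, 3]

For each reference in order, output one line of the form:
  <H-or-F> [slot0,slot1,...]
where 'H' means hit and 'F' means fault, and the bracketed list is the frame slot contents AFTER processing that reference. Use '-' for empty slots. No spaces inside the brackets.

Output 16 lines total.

F [4,-]
F [4,2]
F [6,2]
F [6,1]
F [4,1]
F [4,2]
F [5,2]
F [5,1]
H [5,1]
H [5,1]
H [5,1]
F [4,1]
F [4,3]
F [5,3]
H [5,3]
H [5,3]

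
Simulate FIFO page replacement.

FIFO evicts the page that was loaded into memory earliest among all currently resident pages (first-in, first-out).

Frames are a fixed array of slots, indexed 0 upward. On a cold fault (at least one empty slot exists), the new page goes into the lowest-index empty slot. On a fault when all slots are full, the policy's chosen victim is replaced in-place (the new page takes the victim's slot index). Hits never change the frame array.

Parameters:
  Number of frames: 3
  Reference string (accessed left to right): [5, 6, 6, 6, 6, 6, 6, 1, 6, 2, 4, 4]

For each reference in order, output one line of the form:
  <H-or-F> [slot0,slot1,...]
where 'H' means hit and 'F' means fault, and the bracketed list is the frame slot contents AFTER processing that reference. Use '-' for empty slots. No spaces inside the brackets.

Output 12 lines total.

F [5,-,-]
F [5,6,-]
H [5,6,-]
H [5,6,-]
H [5,6,-]
H [5,6,-]
H [5,6,-]
F [5,6,1]
H [5,6,1]
F [2,6,1]
F [2,4,1]
H [2,4,1]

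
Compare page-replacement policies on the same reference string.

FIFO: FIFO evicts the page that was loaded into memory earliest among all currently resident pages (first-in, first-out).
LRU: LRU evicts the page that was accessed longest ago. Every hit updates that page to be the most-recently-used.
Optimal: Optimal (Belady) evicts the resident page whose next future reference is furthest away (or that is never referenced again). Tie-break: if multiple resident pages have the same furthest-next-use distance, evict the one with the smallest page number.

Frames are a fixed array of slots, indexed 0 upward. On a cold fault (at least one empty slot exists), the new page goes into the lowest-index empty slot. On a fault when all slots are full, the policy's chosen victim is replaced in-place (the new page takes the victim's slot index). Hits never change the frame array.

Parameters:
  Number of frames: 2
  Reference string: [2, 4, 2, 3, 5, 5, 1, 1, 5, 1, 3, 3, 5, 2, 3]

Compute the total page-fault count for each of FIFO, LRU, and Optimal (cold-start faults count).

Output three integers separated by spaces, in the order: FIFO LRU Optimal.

Answer: 9 9 7

Derivation:
--- FIFO ---
  step 0: ref 2 -> FAULT, frames=[2,-] (faults so far: 1)
  step 1: ref 4 -> FAULT, frames=[2,4] (faults so far: 2)
  step 2: ref 2 -> HIT, frames=[2,4] (faults so far: 2)
  step 3: ref 3 -> FAULT, evict 2, frames=[3,4] (faults so far: 3)
  step 4: ref 5 -> FAULT, evict 4, frames=[3,5] (faults so far: 4)
  step 5: ref 5 -> HIT, frames=[3,5] (faults so far: 4)
  step 6: ref 1 -> FAULT, evict 3, frames=[1,5] (faults so far: 5)
  step 7: ref 1 -> HIT, frames=[1,5] (faults so far: 5)
  step 8: ref 5 -> HIT, frames=[1,5] (faults so far: 5)
  step 9: ref 1 -> HIT, frames=[1,5] (faults so far: 5)
  step 10: ref 3 -> FAULT, evict 5, frames=[1,3] (faults so far: 6)
  step 11: ref 3 -> HIT, frames=[1,3] (faults so far: 6)
  step 12: ref 5 -> FAULT, evict 1, frames=[5,3] (faults so far: 7)
  step 13: ref 2 -> FAULT, evict 3, frames=[5,2] (faults so far: 8)
  step 14: ref 3 -> FAULT, evict 5, frames=[3,2] (faults so far: 9)
  FIFO total faults: 9
--- LRU ---
  step 0: ref 2 -> FAULT, frames=[2,-] (faults so far: 1)
  step 1: ref 4 -> FAULT, frames=[2,4] (faults so far: 2)
  step 2: ref 2 -> HIT, frames=[2,4] (faults so far: 2)
  step 3: ref 3 -> FAULT, evict 4, frames=[2,3] (faults so far: 3)
  step 4: ref 5 -> FAULT, evict 2, frames=[5,3] (faults so far: 4)
  step 5: ref 5 -> HIT, frames=[5,3] (faults so far: 4)
  step 6: ref 1 -> FAULT, evict 3, frames=[5,1] (faults so far: 5)
  step 7: ref 1 -> HIT, frames=[5,1] (faults so far: 5)
  step 8: ref 5 -> HIT, frames=[5,1] (faults so far: 5)
  step 9: ref 1 -> HIT, frames=[5,1] (faults so far: 5)
  step 10: ref 3 -> FAULT, evict 5, frames=[3,1] (faults so far: 6)
  step 11: ref 3 -> HIT, frames=[3,1] (faults so far: 6)
  step 12: ref 5 -> FAULT, evict 1, frames=[3,5] (faults so far: 7)
  step 13: ref 2 -> FAULT, evict 3, frames=[2,5] (faults so far: 8)
  step 14: ref 3 -> FAULT, evict 5, frames=[2,3] (faults so far: 9)
  LRU total faults: 9
--- Optimal ---
  step 0: ref 2 -> FAULT, frames=[2,-] (faults so far: 1)
  step 1: ref 4 -> FAULT, frames=[2,4] (faults so far: 2)
  step 2: ref 2 -> HIT, frames=[2,4] (faults so far: 2)
  step 3: ref 3 -> FAULT, evict 4, frames=[2,3] (faults so far: 3)
  step 4: ref 5 -> FAULT, evict 2, frames=[5,3] (faults so far: 4)
  step 5: ref 5 -> HIT, frames=[5,3] (faults so far: 4)
  step 6: ref 1 -> FAULT, evict 3, frames=[5,1] (faults so far: 5)
  step 7: ref 1 -> HIT, frames=[5,1] (faults so far: 5)
  step 8: ref 5 -> HIT, frames=[5,1] (faults so far: 5)
  step 9: ref 1 -> HIT, frames=[5,1] (faults so far: 5)
  step 10: ref 3 -> FAULT, evict 1, frames=[5,3] (faults so far: 6)
  step 11: ref 3 -> HIT, frames=[5,3] (faults so far: 6)
  step 12: ref 5 -> HIT, frames=[5,3] (faults so far: 6)
  step 13: ref 2 -> FAULT, evict 5, frames=[2,3] (faults so far: 7)
  step 14: ref 3 -> HIT, frames=[2,3] (faults so far: 7)
  Optimal total faults: 7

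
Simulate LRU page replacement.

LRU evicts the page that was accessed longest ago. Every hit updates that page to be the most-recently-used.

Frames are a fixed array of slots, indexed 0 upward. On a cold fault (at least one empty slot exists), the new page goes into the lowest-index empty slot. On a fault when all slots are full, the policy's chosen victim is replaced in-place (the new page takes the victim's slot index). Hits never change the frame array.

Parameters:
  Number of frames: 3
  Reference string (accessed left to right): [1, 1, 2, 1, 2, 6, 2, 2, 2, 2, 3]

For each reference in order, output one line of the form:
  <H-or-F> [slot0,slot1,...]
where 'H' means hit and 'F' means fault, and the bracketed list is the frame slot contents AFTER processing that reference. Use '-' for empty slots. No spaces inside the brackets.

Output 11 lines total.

F [1,-,-]
H [1,-,-]
F [1,2,-]
H [1,2,-]
H [1,2,-]
F [1,2,6]
H [1,2,6]
H [1,2,6]
H [1,2,6]
H [1,2,6]
F [3,2,6]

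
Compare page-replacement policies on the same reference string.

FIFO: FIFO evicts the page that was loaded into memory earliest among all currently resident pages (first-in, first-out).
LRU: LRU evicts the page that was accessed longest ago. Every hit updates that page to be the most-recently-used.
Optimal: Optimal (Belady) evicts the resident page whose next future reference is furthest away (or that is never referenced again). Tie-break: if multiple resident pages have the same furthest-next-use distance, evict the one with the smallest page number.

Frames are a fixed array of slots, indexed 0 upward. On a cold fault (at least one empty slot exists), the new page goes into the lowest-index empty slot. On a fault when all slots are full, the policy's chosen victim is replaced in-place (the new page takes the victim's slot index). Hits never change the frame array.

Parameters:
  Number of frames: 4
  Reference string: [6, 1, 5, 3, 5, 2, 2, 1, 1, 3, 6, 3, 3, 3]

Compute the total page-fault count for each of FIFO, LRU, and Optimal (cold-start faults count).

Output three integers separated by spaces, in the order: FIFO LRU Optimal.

--- FIFO ---
  step 0: ref 6 -> FAULT, frames=[6,-,-,-] (faults so far: 1)
  step 1: ref 1 -> FAULT, frames=[6,1,-,-] (faults so far: 2)
  step 2: ref 5 -> FAULT, frames=[6,1,5,-] (faults so far: 3)
  step 3: ref 3 -> FAULT, frames=[6,1,5,3] (faults so far: 4)
  step 4: ref 5 -> HIT, frames=[6,1,5,3] (faults so far: 4)
  step 5: ref 2 -> FAULT, evict 6, frames=[2,1,5,3] (faults so far: 5)
  step 6: ref 2 -> HIT, frames=[2,1,5,3] (faults so far: 5)
  step 7: ref 1 -> HIT, frames=[2,1,5,3] (faults so far: 5)
  step 8: ref 1 -> HIT, frames=[2,1,5,3] (faults so far: 5)
  step 9: ref 3 -> HIT, frames=[2,1,5,3] (faults so far: 5)
  step 10: ref 6 -> FAULT, evict 1, frames=[2,6,5,3] (faults so far: 6)
  step 11: ref 3 -> HIT, frames=[2,6,5,3] (faults so far: 6)
  step 12: ref 3 -> HIT, frames=[2,6,5,3] (faults so far: 6)
  step 13: ref 3 -> HIT, frames=[2,6,5,3] (faults so far: 6)
  FIFO total faults: 6
--- LRU ---
  step 0: ref 6 -> FAULT, frames=[6,-,-,-] (faults so far: 1)
  step 1: ref 1 -> FAULT, frames=[6,1,-,-] (faults so far: 2)
  step 2: ref 5 -> FAULT, frames=[6,1,5,-] (faults so far: 3)
  step 3: ref 3 -> FAULT, frames=[6,1,5,3] (faults so far: 4)
  step 4: ref 5 -> HIT, frames=[6,1,5,3] (faults so far: 4)
  step 5: ref 2 -> FAULT, evict 6, frames=[2,1,5,3] (faults so far: 5)
  step 6: ref 2 -> HIT, frames=[2,1,5,3] (faults so far: 5)
  step 7: ref 1 -> HIT, frames=[2,1,5,3] (faults so far: 5)
  step 8: ref 1 -> HIT, frames=[2,1,5,3] (faults so far: 5)
  step 9: ref 3 -> HIT, frames=[2,1,5,3] (faults so far: 5)
  step 10: ref 6 -> FAULT, evict 5, frames=[2,1,6,3] (faults so far: 6)
  step 11: ref 3 -> HIT, frames=[2,1,6,3] (faults so far: 6)
  step 12: ref 3 -> HIT, frames=[2,1,6,3] (faults so far: 6)
  step 13: ref 3 -> HIT, frames=[2,1,6,3] (faults so far: 6)
  LRU total faults: 6
--- Optimal ---
  step 0: ref 6 -> FAULT, frames=[6,-,-,-] (faults so far: 1)
  step 1: ref 1 -> FAULT, frames=[6,1,-,-] (faults so far: 2)
  step 2: ref 5 -> FAULT, frames=[6,1,5,-] (faults so far: 3)
  step 3: ref 3 -> FAULT, frames=[6,1,5,3] (faults so far: 4)
  step 4: ref 5 -> HIT, frames=[6,1,5,3] (faults so far: 4)
  step 5: ref 2 -> FAULT, evict 5, frames=[6,1,2,3] (faults so far: 5)
  step 6: ref 2 -> HIT, frames=[6,1,2,3] (faults so far: 5)
  step 7: ref 1 -> HIT, frames=[6,1,2,3] (faults so far: 5)
  step 8: ref 1 -> HIT, frames=[6,1,2,3] (faults so far: 5)
  step 9: ref 3 -> HIT, frames=[6,1,2,3] (faults so far: 5)
  step 10: ref 6 -> HIT, frames=[6,1,2,3] (faults so far: 5)
  step 11: ref 3 -> HIT, frames=[6,1,2,3] (faults so far: 5)
  step 12: ref 3 -> HIT, frames=[6,1,2,3] (faults so far: 5)
  step 13: ref 3 -> HIT, frames=[6,1,2,3] (faults so far: 5)
  Optimal total faults: 5

Answer: 6 6 5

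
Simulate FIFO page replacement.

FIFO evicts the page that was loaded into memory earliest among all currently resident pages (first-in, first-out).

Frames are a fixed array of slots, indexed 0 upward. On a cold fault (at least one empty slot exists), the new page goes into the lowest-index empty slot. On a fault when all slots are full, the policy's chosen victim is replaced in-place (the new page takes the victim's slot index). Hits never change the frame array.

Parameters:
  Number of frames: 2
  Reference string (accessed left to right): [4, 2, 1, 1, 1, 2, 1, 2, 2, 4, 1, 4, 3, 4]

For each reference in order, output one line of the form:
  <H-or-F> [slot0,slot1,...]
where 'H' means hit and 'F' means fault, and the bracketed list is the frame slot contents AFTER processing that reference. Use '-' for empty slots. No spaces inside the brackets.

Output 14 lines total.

F [4,-]
F [4,2]
F [1,2]
H [1,2]
H [1,2]
H [1,2]
H [1,2]
H [1,2]
H [1,2]
F [1,4]
H [1,4]
H [1,4]
F [3,4]
H [3,4]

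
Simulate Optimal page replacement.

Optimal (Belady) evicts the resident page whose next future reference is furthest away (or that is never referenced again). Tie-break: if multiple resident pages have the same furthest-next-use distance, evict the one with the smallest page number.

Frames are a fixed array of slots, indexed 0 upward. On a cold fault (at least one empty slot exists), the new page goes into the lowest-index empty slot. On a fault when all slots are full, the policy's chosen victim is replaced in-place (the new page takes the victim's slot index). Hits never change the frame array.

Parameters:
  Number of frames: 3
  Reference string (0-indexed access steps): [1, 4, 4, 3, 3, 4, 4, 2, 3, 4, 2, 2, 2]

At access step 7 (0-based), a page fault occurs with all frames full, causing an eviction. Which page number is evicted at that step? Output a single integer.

Answer: 1

Derivation:
Step 0: ref 1 -> FAULT, frames=[1,-,-]
Step 1: ref 4 -> FAULT, frames=[1,4,-]
Step 2: ref 4 -> HIT, frames=[1,4,-]
Step 3: ref 3 -> FAULT, frames=[1,4,3]
Step 4: ref 3 -> HIT, frames=[1,4,3]
Step 5: ref 4 -> HIT, frames=[1,4,3]
Step 6: ref 4 -> HIT, frames=[1,4,3]
Step 7: ref 2 -> FAULT, evict 1, frames=[2,4,3]
At step 7: evicted page 1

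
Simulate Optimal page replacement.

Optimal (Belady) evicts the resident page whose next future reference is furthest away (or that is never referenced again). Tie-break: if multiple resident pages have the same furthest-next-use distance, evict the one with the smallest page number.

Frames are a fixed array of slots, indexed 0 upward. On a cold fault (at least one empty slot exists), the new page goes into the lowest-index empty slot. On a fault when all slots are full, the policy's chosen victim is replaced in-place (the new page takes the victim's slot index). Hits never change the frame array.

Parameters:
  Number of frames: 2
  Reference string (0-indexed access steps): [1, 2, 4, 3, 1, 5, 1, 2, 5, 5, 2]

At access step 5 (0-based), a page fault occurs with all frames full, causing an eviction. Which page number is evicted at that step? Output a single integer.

Answer: 3

Derivation:
Step 0: ref 1 -> FAULT, frames=[1,-]
Step 1: ref 2 -> FAULT, frames=[1,2]
Step 2: ref 4 -> FAULT, evict 2, frames=[1,4]
Step 3: ref 3 -> FAULT, evict 4, frames=[1,3]
Step 4: ref 1 -> HIT, frames=[1,3]
Step 5: ref 5 -> FAULT, evict 3, frames=[1,5]
At step 5: evicted page 3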